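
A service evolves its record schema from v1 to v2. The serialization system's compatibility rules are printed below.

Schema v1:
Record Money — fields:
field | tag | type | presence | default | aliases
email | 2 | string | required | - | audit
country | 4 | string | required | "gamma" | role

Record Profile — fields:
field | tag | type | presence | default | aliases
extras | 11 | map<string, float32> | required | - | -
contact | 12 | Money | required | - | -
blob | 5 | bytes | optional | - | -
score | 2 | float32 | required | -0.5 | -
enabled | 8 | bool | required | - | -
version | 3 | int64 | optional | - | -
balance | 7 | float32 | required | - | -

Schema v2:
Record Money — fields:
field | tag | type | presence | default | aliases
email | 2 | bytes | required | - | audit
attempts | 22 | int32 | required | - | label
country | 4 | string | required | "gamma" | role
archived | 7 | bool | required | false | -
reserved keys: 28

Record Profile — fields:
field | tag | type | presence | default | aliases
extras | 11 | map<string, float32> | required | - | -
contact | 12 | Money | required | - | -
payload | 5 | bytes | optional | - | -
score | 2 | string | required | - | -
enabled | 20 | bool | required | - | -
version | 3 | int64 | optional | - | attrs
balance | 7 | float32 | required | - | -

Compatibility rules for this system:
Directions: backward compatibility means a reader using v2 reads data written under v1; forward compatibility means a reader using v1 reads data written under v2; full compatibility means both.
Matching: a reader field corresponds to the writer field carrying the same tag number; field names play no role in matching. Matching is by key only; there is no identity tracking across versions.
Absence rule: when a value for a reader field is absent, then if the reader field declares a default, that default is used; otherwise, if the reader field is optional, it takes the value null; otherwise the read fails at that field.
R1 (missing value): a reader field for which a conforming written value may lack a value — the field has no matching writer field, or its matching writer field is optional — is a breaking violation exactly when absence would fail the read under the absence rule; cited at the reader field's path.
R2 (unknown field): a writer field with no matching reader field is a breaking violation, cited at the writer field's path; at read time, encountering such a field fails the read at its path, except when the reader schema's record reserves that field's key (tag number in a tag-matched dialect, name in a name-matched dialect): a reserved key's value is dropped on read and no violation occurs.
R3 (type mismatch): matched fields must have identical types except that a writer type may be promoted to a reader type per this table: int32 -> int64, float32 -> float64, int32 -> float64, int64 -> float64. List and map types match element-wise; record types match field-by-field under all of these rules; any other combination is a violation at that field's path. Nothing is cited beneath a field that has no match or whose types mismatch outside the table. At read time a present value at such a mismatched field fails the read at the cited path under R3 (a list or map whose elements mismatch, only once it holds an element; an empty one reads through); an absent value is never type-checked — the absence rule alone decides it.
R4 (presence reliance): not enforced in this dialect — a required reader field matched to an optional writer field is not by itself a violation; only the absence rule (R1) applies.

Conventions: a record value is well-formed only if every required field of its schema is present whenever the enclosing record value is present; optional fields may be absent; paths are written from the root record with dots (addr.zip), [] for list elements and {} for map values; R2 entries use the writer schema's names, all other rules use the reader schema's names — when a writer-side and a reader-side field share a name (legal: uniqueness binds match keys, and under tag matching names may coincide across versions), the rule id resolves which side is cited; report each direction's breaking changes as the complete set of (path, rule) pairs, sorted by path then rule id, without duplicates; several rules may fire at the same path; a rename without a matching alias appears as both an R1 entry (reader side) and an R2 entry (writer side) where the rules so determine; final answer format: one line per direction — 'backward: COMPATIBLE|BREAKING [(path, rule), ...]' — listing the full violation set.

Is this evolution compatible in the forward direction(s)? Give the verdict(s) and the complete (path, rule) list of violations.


forward: BREAKING [(contact.archived, R2), (contact.attempts, R2), (contact.email, R3), (enabled, R1), (enabled, R2), (score, R3)]

in Profile below, arrows point writer -> reader
forward pass over Profile, reader schema v1, writer schema v2:
  extras: paired with writer extras (map<string, float32> -> map<string, float32>; writer required)
  contact: paired with writer contact (Money -> Money; writer required)
  blob: paired with writer payload (bytes -> bytes; writer optional)
  score: paired with writer score (string -> float32; writer required)
  enabled has no writer counterpart
  version: paired with writer version (int64 -> int64; writer optional)
  balance: paired with writer balance (float32 -> float32; writer required)
  writer field enabled has no reader counterpart
  contact.email: paired with writer contact.email (bytes -> string; writer required)
  contact.country: paired with writer contact.country (string -> string; writer required)
  writer field contact.attempts has no reader counterpart
  writer field contact.archived has no reader counterpart
  rule R2 violated at contact.archived
  rule R2 violated at contact.attempts
  rule R3 violated at contact.email
  rule R1 violated at enabled
  rule R2 violated at enabled
  rule R3 violated at score
  => forward: BREAKING (6)
diffs on Profile not affecting the asked answer:
  renamed field blob to payload in record Profile -> no rule fires on it in Profile's dialect; the asked verdict holds


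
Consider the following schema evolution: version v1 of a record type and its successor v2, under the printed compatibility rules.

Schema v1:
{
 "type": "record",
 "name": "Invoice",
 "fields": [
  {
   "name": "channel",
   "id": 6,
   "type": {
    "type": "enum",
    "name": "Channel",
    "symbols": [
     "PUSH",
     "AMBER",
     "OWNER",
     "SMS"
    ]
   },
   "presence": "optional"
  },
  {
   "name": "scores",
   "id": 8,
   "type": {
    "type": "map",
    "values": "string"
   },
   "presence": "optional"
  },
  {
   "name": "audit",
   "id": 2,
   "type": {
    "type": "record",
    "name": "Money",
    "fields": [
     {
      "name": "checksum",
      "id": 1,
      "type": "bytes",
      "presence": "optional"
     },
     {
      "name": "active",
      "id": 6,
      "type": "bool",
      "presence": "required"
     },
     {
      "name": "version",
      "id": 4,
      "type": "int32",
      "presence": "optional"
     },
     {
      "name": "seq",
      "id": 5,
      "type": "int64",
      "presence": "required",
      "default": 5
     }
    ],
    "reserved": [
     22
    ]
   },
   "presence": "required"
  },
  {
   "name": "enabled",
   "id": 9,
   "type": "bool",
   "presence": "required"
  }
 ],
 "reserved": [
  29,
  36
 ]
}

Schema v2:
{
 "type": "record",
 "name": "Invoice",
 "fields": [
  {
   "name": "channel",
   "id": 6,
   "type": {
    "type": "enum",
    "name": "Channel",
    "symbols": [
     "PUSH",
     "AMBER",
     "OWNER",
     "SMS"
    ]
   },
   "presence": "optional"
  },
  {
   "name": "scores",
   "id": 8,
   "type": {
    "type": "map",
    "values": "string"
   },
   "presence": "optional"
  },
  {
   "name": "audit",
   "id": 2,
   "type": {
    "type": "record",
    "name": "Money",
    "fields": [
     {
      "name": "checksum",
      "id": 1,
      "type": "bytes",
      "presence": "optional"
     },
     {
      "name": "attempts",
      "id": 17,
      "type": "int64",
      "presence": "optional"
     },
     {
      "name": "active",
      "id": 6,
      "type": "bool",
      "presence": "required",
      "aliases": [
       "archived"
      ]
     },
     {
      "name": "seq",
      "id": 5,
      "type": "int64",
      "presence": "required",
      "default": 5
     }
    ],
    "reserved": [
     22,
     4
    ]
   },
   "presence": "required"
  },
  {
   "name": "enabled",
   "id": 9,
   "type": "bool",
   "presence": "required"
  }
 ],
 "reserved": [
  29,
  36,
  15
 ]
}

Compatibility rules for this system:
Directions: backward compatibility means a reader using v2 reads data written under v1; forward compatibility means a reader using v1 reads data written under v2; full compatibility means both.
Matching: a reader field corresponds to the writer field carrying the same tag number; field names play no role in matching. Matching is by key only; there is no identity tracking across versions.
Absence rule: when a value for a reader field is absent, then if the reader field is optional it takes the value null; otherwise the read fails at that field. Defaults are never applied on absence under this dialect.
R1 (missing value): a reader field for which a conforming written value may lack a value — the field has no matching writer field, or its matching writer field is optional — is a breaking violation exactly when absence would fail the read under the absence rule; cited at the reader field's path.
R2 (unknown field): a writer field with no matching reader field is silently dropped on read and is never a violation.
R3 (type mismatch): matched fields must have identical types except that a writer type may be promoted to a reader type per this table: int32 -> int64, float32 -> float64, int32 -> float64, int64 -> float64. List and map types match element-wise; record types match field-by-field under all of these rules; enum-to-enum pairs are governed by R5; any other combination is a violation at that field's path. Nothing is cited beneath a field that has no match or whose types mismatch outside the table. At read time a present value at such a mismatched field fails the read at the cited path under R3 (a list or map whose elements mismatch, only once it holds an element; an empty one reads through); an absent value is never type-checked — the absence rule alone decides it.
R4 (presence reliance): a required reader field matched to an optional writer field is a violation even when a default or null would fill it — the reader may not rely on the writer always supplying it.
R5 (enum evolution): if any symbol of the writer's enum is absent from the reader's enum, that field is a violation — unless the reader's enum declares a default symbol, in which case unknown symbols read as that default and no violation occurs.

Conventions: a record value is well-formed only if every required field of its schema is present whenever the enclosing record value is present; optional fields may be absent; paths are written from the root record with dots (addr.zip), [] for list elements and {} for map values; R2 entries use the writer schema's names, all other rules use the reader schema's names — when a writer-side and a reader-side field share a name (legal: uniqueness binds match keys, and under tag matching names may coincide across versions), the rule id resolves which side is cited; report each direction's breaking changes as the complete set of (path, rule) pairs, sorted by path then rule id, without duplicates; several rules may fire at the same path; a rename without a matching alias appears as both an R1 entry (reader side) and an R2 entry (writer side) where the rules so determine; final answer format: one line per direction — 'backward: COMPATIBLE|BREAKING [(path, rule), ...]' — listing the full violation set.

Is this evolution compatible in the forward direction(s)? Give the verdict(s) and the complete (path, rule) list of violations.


in Invoice below, arrows point writer -> reader
forward on Invoice — v1 reading data written by v2:
  Channel -> Channel, writer optional: channel aligns to channel
  map<string, string> -> map<string, string>, writer optional: scores aligns to scores
  Money -> Money, writer required: audit aligns to audit
  bool -> bool, writer required: enabled aligns to enabled
  bytes -> bytes, writer optional: audit.checksum aligns to audit.checksum
  bool -> bool, writer required: audit.active aligns to audit.active
  audit.version: no writer match
  int64 -> int64, writer required: audit.seq aligns to audit.seq
  leftover writer field: audit.attempts
  => no violations; forward on Invoice: COMPATIBLE
remaining Invoice differences; none change what is asked:
  added field attempts to record Money: optional int64, tag 17 (in v2 it sits immediately before active) -> no rule fires on it in Invoice's dialect; the asked verdict holds
  removed field version from record Money (its key 4 joins the reserved list) -> no rule fires on it in Invoice's dialect; the asked verdict holds

forward: COMPATIBLE []


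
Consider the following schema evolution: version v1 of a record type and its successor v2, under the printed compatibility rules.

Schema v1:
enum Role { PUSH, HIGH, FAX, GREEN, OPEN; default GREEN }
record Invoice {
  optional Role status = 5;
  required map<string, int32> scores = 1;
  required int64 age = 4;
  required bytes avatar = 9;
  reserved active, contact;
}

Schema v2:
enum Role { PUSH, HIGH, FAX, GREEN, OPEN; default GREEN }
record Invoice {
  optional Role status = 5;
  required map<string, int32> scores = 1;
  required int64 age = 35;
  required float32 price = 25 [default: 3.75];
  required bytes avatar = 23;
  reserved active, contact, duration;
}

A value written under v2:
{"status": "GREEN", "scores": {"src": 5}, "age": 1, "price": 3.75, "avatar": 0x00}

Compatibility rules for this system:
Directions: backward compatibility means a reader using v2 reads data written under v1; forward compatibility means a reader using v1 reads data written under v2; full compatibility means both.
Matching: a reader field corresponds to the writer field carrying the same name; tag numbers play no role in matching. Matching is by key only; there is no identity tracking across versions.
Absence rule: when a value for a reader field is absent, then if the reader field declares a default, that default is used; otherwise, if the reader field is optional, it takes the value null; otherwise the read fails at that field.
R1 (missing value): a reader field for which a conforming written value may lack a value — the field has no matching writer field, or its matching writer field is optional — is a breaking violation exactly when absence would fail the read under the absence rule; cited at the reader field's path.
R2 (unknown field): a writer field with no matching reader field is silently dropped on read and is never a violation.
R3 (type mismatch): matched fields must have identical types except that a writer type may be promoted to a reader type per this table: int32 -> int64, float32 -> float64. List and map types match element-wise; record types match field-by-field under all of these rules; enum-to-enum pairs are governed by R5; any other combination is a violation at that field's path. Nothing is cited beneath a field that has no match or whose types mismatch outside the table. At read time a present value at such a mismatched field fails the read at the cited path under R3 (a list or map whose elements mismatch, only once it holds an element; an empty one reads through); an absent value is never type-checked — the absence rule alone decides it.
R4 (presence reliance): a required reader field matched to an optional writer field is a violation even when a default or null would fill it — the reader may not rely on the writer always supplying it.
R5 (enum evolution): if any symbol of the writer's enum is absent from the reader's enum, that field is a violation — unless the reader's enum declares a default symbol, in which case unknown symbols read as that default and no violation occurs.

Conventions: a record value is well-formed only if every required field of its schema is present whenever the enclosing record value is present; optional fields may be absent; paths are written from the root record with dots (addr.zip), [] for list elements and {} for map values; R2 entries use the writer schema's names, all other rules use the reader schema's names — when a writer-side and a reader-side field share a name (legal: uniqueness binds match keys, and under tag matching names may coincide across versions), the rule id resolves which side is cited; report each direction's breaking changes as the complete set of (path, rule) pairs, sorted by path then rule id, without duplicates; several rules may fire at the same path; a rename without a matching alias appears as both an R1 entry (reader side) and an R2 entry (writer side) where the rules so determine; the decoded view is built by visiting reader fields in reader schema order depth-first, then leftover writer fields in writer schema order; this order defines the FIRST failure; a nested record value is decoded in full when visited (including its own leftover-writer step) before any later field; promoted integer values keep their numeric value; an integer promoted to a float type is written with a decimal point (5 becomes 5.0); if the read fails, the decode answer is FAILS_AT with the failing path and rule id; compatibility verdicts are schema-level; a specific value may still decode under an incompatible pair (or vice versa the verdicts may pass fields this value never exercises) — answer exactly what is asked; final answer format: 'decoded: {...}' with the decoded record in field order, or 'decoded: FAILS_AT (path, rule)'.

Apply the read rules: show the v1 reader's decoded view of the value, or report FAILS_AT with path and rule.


the writer's type comes first in each Invoice pair
migrating the Invoice value to v1:
  status := "GREEN"
  scores := {"src": 5}
  age := 1
  avatar := 0x00
  writer price: no reader field; dropped
  => decoded: {"status": "GREEN", "scores": {"src": 5}, "age": 1, "avatar": 0x00}
the other Invoice changes do not affect what is asked:
  field age in record Invoice: tag 4 changed to 35 -> fires no rule on Invoice under this dialect and leaves the result unchanged
  added field price to record Invoice: required float32, tag 25, default 3.75 (in v2 it sits immediately before avatar) -> fires no rule on Invoice under this dialect and leaves the result unchanged
  field avatar in record Invoice: tag 9 changed to 23 -> fires no rule on Invoice under this dialect and leaves the result unchanged

decoded: {"status": "GREEN", "scores": {"src": 5}, "age": 1, "avatar": 0x00}


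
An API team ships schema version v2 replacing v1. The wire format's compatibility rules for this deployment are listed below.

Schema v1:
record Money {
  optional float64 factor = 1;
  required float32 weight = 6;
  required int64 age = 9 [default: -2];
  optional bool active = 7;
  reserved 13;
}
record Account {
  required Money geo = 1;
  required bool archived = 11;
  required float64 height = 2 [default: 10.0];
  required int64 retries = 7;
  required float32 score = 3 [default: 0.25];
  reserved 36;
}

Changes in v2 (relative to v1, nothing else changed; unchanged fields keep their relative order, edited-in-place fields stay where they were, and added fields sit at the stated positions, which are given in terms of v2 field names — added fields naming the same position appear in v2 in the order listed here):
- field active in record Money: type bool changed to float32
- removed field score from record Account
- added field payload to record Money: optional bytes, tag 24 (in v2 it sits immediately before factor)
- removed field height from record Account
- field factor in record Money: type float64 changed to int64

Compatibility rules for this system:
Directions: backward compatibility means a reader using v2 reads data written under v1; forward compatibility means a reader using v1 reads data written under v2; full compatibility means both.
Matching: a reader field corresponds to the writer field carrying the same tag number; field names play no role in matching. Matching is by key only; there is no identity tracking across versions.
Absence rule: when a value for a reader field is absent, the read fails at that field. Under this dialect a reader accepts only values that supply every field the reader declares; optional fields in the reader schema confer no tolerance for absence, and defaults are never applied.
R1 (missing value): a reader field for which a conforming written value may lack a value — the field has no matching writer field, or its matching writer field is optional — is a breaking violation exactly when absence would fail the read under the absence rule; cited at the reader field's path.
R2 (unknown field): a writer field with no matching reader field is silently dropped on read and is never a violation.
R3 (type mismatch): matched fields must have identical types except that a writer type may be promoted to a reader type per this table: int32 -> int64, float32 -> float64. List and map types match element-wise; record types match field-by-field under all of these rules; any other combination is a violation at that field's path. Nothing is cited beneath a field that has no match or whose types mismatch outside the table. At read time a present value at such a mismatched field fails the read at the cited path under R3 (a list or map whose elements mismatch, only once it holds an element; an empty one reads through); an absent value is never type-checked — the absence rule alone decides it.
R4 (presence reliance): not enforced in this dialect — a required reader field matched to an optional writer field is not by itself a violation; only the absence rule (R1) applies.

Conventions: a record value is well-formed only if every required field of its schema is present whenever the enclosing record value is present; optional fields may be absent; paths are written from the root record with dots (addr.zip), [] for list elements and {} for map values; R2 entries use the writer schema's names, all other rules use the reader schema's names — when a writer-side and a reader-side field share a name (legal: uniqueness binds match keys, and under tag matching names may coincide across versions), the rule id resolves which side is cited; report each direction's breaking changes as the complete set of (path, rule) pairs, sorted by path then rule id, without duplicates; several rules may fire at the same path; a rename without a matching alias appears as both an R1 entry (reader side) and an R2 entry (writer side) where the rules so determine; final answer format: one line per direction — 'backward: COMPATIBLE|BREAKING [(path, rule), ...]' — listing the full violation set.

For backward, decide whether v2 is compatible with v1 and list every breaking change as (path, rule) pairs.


in Account below, arrows point writer -> reader
backward pass over Account, reader schema v2, writer schema v1:
  Money -> Money, writer required: geo aligns to geo
  bool -> bool, writer required: archived aligns to archived
  int64 -> int64, writer required: retries aligns to retries
  height (writer side), unknown to reader
  score (writer side), unknown to reader
  no writer field matches reader geo.payload
  float64 -> int64, writer optional: geo.factor aligns to geo.factor
  float32 -> float32, writer required: geo.weight aligns to geo.weight
  int64 -> int64, writer required: geo.age aligns to geo.age
  bool -> float32, writer optional: geo.active aligns to geo.active
  R1 fires at geo.active
  R3 fires at geo.active
  R1 fires at geo.factor
  R3 fires at geo.factor
  R1 fires at geo.payload
  backward on Account therefore BREAKING (5)
checking off the Account differences that do not matter here:
  removed field score from record Account -> affects forward compatibility only, which is not asked
  removed field height from record Account -> affects forward compatibility only, which is not asked

backward: BREAKING [(geo.active, R1), (geo.active, R3), (geo.factor, R1), (geo.factor, R3), (geo.payload, R1)]


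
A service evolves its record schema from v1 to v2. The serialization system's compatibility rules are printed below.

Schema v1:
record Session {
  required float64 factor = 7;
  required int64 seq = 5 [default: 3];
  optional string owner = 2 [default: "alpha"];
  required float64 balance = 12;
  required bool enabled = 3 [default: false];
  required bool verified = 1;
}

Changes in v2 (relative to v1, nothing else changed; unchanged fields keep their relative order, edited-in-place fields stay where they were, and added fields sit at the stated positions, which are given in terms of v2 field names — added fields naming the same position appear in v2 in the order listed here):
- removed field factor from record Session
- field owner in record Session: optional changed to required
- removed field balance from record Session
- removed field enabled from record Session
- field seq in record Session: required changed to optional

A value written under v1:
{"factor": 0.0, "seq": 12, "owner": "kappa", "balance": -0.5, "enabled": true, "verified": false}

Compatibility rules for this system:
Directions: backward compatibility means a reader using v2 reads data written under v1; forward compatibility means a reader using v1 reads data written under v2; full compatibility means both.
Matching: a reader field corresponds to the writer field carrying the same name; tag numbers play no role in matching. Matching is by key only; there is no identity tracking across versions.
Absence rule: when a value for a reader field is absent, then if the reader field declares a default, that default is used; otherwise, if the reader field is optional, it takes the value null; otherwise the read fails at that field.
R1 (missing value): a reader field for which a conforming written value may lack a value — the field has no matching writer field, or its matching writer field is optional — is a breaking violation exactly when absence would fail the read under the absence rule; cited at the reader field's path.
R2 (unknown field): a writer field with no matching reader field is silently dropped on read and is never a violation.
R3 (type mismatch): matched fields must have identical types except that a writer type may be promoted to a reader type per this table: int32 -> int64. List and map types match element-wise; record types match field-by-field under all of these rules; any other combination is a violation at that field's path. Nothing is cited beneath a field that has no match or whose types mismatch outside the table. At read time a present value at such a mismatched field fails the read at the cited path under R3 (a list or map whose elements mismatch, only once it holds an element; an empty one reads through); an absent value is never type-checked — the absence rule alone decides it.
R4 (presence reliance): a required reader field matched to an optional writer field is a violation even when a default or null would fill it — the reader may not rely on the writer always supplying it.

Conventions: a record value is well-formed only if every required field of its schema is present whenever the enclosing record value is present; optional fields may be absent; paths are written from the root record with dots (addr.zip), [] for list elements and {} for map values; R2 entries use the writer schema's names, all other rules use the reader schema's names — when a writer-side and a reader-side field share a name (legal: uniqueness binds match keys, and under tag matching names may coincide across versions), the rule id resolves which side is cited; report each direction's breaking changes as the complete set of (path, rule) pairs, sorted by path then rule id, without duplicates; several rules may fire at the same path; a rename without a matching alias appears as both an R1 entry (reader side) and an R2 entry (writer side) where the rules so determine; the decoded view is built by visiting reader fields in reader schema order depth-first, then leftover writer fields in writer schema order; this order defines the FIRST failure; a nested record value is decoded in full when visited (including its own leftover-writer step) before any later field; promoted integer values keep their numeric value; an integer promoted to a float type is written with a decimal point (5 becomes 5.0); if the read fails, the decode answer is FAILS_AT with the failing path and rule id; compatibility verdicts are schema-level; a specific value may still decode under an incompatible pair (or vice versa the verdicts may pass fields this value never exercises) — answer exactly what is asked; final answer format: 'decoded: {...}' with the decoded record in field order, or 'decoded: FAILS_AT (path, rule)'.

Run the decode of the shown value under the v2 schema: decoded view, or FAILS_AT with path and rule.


each type pair in Session: writer, then reader
decode (reader v2):
  seq := 12
  owner := "kappa"
  verified := false
  writer factor: no reader field; dropped
  writer balance: no reader field; dropped
  writer enabled: no reader field; dropped
  => decoded: {"seq": 12, "owner": "kappa", "verified": false}
remaining Session differences; none change what is asked:
  field owner in record Session: optional changed to required -> affects the rule determinations only; this particular Session value decodes identically
  field seq in record Session: required changed to optional -> affects the rule determinations only; this particular Session value decodes identically

decoded: {"seq": 12, "owner": "kappa", "verified": false}


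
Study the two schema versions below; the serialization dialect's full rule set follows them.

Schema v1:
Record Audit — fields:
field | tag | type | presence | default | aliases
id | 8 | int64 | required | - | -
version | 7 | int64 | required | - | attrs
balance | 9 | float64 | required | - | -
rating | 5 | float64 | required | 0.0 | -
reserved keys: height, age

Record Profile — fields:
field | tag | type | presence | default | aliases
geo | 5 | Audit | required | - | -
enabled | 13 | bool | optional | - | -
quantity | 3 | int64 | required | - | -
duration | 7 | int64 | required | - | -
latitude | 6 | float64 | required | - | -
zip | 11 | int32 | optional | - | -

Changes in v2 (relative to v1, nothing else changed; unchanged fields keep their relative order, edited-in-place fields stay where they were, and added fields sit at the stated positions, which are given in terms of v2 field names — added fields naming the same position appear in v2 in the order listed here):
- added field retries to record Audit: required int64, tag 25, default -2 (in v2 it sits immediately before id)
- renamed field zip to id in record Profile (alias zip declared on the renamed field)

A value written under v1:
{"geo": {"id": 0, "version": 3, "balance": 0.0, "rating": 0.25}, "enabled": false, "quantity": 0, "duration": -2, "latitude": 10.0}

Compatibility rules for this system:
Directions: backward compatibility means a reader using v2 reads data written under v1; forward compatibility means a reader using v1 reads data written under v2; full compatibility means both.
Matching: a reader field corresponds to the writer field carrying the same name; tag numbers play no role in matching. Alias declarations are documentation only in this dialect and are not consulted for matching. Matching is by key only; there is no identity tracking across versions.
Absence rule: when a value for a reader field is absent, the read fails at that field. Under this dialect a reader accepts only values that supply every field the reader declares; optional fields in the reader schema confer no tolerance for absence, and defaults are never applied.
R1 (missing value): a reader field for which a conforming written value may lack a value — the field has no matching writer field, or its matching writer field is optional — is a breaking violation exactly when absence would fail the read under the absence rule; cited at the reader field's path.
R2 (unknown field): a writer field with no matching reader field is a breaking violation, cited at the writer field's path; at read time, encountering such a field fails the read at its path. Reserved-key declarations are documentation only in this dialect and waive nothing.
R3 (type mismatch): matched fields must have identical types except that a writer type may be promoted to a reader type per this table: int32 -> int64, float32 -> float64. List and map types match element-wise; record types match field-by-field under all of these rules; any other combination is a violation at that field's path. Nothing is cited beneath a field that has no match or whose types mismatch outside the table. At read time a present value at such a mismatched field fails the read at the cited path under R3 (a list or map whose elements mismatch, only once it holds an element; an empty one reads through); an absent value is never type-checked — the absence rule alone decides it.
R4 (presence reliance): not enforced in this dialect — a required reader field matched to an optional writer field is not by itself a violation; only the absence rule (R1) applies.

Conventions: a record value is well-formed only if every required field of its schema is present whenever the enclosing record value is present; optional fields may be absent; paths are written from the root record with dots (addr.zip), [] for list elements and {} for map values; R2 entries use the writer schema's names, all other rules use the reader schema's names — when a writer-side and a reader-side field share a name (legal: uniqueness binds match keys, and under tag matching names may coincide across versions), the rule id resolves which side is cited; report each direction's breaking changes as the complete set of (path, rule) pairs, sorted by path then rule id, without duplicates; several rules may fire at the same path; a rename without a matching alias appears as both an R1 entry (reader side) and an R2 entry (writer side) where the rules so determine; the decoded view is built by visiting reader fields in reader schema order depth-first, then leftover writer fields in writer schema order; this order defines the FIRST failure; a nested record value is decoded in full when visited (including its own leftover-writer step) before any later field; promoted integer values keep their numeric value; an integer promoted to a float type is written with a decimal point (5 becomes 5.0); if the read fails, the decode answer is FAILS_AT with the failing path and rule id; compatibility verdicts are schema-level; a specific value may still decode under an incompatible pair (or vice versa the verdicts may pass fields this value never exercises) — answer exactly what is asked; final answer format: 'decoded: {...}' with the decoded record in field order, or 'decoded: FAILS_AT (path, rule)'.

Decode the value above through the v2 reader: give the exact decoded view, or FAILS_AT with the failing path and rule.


decoded: FAILS_AT (geo.retries, R1)

the writer's type comes first in each Profile pair
decode walk for Profile under reader schema v2:
  read fails at geo.retries under R1 (no fill)
  => FAILS_AT (geo.retries, R1)
diffs on Profile not affecting the asked answer:
  renamed field zip to id in record Profile (alias zip declared on the renamed field) -> a verdict-level change on Profile — the shown value reads the same


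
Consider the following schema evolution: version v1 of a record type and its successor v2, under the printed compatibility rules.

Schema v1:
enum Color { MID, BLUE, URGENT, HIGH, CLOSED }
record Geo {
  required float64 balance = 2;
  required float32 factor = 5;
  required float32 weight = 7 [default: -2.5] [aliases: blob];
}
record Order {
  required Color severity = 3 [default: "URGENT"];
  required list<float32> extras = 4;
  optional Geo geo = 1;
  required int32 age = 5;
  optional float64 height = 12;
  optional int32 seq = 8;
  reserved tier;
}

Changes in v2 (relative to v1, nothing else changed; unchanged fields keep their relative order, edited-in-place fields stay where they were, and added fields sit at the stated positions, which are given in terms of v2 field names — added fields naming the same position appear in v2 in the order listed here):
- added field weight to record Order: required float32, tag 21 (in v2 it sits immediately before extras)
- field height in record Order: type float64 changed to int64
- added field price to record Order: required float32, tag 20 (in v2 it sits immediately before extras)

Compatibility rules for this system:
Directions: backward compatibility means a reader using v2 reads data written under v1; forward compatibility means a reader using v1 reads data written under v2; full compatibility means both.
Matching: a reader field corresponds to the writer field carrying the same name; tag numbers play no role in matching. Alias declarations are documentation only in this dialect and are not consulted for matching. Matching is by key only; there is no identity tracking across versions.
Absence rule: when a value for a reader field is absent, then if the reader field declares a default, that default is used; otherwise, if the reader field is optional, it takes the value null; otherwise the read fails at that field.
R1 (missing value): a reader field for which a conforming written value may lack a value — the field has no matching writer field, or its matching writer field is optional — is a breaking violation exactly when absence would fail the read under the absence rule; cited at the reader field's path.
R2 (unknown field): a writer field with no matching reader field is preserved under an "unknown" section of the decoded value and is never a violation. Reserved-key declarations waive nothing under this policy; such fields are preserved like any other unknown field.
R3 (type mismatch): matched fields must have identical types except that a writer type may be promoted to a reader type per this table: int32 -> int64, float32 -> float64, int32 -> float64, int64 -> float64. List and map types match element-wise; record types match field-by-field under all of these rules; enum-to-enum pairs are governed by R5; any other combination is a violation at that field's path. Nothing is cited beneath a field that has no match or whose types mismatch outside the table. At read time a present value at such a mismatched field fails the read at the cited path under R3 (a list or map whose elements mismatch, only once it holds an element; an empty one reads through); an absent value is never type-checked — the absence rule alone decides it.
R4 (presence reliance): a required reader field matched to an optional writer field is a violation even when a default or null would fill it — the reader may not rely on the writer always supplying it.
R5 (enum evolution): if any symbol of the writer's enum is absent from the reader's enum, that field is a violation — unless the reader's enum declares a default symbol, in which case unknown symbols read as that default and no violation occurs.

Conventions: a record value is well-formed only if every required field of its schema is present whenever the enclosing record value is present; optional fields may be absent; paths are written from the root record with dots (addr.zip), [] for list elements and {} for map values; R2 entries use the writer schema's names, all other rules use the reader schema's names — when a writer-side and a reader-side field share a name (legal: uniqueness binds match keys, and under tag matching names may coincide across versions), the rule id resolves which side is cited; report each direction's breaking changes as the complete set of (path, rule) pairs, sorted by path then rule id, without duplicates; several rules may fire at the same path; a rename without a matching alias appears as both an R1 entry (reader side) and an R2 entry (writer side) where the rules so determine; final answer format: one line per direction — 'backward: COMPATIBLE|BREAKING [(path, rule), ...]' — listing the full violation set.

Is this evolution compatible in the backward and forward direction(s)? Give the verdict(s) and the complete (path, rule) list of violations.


arrows below run writer -> reader for Order
checking backward for Order: reader v2 against writer v1:
  severity <- severity (Color -> Color, writer required)
  weight: no writer match
  price: no writer match
  extras <- extras (list<float32> -> list<float32>, writer required)
  geo <- geo (Geo -> Geo, writer optional)
  age <- age (int32 -> int32, writer required)
  height <- height (float64 -> int64, writer optional)
  seq <- seq (int32 -> int32, writer optional)
  geo.balance <- geo.balance (float64 -> float64, writer required)
  geo.factor <- geo.factor (float32 -> float32, writer required)
  geo.weight <- geo.weight (float32 -> float32, writer required)
  breaking: (height, R3)
  breaking: (price, R1)
  breaking: (weight, R1)
  => 3 violation(s): backward is BREAKING for Order
checking forward for Order: reader v1 against writer v2:
  severity <- severity (Color -> Color, writer required)
  extras <- extras (list<float32> -> list<float32>, writer required)
  geo <- geo (Geo -> Geo, writer optional)
  age <- age (int32 -> int32, writer required)
  height <- height (int64 -> float64, writer optional)
  seq <- seq (int32 -> int32, writer optional)
  weight (writer side), unknown to reader
  price (writer side), unknown to reader
  geo.balance <- geo.balance (float64 -> float64, writer required)
  geo.factor <- geo.factor (float32 -> float32, writer required)
  geo.weight <- geo.weight (float32 -> float32, writer required)
  => no violations; forward on Order: COMPATIBLE

backward: BREAKING [(height, R3), (price, R1), (weight, R1)]; forward: COMPATIBLE []
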